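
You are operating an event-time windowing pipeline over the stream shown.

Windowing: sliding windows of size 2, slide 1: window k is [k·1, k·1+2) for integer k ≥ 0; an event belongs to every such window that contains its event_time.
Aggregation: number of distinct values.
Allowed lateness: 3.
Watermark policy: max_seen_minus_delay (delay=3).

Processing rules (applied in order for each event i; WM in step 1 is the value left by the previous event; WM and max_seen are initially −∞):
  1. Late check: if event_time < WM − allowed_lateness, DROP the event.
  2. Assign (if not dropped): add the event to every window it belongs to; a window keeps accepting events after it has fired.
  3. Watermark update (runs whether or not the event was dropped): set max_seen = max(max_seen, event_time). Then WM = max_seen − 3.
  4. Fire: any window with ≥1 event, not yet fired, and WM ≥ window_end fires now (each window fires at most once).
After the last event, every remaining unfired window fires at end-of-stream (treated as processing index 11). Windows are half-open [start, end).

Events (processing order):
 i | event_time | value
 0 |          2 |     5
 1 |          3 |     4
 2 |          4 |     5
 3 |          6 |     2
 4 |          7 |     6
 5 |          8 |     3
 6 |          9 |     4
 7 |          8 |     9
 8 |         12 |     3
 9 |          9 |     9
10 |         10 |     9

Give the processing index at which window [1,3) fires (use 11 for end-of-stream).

3

i=0 t=2 v=5: → [2,4),[1,3); WM=-1
i=1 t=3 v=4: → [3,5),[2,4); WM=0
i=2 t=4 v=5: → [4,6),[3,5); WM=1
i=3 t=6 v=2: → [6,8),[5,7); WM=3; [1,3) fires=1
i=4 t=7 v=6: → [7,9),[6,8); WM=4; [2,4) fires=2
i=5 t=8 v=3: → [8,10),[7,9); WM=5; [3,5) fires=2
i=6 t=9 v=4: → [9,11),[8,10); WM=6; [4,6) fires=1
i=7 t=8 v=9: → [8,10),[7,9); WM=6
i=8 t=12 v=3: → [12,14),[11,13); WM=9; [5,7) fires=1 [6,8) fires=2 [7,9) fires=3
i=9 t=9 v=9: → [9,11),[8,10); WM=9
i=10 t=10 v=9: → [10,12),[9,11); WM=9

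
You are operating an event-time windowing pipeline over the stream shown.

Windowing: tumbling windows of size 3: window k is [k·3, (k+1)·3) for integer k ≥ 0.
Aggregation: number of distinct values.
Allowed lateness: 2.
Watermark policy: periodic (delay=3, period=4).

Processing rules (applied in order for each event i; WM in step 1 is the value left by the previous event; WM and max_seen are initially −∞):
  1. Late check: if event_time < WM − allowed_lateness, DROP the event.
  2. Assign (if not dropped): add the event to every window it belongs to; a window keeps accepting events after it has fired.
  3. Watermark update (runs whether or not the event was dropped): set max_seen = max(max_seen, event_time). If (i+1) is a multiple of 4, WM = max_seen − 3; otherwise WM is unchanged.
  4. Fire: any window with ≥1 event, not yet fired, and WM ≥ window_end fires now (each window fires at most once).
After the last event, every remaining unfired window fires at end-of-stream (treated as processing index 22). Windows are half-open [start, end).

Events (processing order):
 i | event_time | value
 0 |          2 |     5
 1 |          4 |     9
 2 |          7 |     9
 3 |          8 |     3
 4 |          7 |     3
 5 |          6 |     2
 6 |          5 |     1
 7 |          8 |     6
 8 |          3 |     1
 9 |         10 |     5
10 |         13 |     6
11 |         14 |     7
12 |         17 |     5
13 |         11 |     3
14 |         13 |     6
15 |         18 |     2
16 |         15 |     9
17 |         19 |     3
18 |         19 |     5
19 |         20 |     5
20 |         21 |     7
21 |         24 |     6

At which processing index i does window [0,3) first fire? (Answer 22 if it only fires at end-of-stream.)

i=0 t=2 v=5: → [0,3); WM=−∞
i=1 t=4 v=9: → [3,6); WM=−∞
i=2 t=7 v=9: → [6,9); WM=−∞
i=3 t=8 v=3: → [6,9); WM=5; [0,3) fires=1
i=4 t=7 v=3: → [6,9); WM=5
i=5 t=6 v=2: → [6,9); WM=5
i=6 t=5 v=1: → [3,6); WM=5
i=7 t=8 v=6: → [6,9); WM=5
i=8 t=3 v=1: → [3,6); WM=5
i=9 t=10 v=5: → [9,12); WM=5
i=10 t=13 v=6: → [12,15); WM=5
i=11 t=14 v=7: → [12,15); WM=11; [3,6) fires=2 [6,9) fires=4
i=12 t=17 v=5: → [15,18); WM=11
i=13 t=11 v=3: → [9,12); WM=11
i=14 t=13 v=6: → [12,15); WM=11
i=15 t=18 v=2: → [18,21); WM=15; [9,12) fires=2 [12,15) fires=2
i=16 t=15 v=9: → [15,18); WM=15
i=17 t=19 v=3: → [18,21); WM=15
i=18 t=19 v=5: → [18,21); WM=15
i=19 t=20 v=5: → [18,21); WM=17
i=20 t=21 v=7: → [21,24); WM=17
i=21 t=24 v=6: → [24,27); WM=17

3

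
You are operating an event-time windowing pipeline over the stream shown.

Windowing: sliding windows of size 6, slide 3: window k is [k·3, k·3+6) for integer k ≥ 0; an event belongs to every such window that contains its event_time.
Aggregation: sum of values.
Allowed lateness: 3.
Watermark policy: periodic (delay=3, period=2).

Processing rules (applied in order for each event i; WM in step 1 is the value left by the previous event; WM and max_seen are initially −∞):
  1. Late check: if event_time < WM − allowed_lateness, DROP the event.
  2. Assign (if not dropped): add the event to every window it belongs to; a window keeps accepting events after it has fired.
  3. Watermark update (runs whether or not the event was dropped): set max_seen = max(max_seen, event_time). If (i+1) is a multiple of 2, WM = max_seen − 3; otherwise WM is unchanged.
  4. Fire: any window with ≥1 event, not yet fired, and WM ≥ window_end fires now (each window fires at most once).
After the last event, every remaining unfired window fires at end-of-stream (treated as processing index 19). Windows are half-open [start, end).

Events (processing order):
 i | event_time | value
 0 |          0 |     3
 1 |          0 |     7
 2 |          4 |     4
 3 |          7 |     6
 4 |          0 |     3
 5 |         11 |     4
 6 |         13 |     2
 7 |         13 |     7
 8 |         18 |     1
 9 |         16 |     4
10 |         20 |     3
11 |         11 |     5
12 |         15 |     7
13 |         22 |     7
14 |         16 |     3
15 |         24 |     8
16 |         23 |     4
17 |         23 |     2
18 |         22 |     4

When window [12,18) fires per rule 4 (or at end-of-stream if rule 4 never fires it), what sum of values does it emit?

i=0 t=0 v=3: → [0,6); WM=−∞
i=1 t=0 v=7: → [0,6); WM=-3
i=2 t=4 v=4: → [3,9),[0,6); WM=-3
i=3 t=7 v=6: → [6,12),[3,9); WM=4
i=4 t=0 v=3: DROP (t<4-3); WM=4
i=5 t=11 v=4: → [9,15),[6,12); WM=8; [0,6) fires=14
i=6 t=13 v=2: → [12,18),[9,15); WM=8
i=7 t=13 v=7: → [12,18),[9,15); WM=10; [3,9) fires=10
i=8 t=18 v=1: → [18,24),[15,21); WM=10
i=9 t=16 v=4: → [15,21),[12,18); WM=15; [6,12) fires=10 [9,15) fires=13
i=10 t=20 v=3: → [18,24),[15,21); WM=15
i=11 t=11 v=5: DROP (t<15-3); WM=17
i=12 t=15 v=7: → [15,21),[12,18); WM=17
i=13 t=22 v=7: → [21,27),[18,24); WM=19; [12,18) fires=20
i=14 t=16 v=3: → [15,21),[12,18); WM=19
i=15 t=24 v=8: → [24,30),[21,27); WM=21; [15,21) fires=18
i=16 t=23 v=4: → [21,27),[18,24); WM=21
i=17 t=23 v=2: → [21,27),[18,24); WM=21
i=18 t=22 v=4: → [21,27),[18,24); WM=21

20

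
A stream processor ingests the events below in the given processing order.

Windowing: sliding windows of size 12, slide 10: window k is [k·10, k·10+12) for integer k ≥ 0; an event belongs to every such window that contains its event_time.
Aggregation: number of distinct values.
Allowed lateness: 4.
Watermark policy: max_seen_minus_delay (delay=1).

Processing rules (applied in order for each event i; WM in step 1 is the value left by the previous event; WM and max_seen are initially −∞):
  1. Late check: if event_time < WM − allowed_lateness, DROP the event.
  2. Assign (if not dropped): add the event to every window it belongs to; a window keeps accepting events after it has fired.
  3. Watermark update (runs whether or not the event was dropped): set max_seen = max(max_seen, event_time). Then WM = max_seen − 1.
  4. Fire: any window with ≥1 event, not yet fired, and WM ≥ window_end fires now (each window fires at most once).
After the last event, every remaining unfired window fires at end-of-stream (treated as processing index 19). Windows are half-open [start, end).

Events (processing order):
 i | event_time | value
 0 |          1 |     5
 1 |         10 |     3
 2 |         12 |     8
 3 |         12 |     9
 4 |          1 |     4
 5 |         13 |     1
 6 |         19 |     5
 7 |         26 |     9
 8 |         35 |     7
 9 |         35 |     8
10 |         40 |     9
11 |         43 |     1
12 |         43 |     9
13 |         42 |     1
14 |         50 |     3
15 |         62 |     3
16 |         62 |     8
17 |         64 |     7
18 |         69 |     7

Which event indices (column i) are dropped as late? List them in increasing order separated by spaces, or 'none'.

i=0 t=1 v=5: → [0,12); WM=0
i=1 t=10 v=3: → [10,22),[0,12); WM=9
i=2 t=12 v=8: → [10,22); WM=11
i=3 t=12 v=9: → [10,22); WM=11
i=4 t=1 v=4: DROP (t<11-4); WM=11
i=5 t=13 v=1: → [10,22); WM=12; [0,12) fires=2
i=6 t=19 v=5: → [10,22); WM=18
i=7 t=26 v=9: → [20,32); WM=25; [10,22) fires=5
i=8 t=35 v=7: → [30,42); WM=34; [20,32) fires=1
i=9 t=35 v=8: → [30,42); WM=34
i=10 t=40 v=9: → [40,52),[30,42); WM=39
i=11 t=43 v=1: → [40,52); WM=42; [30,42) fires=3
i=12 t=43 v=9: → [40,52); WM=42
i=13 t=42 v=1: → [40,52); WM=42
i=14 t=50 v=3: → [50,62),[40,52); WM=49
i=15 t=62 v=3: → [60,72); WM=61; [40,52) fires=3
i=16 t=62 v=8: → [60,72); WM=61
i=17 t=64 v=7: → [60,72); WM=63; [50,62) fires=1
i=18 t=69 v=7: → [60,72); WM=68

4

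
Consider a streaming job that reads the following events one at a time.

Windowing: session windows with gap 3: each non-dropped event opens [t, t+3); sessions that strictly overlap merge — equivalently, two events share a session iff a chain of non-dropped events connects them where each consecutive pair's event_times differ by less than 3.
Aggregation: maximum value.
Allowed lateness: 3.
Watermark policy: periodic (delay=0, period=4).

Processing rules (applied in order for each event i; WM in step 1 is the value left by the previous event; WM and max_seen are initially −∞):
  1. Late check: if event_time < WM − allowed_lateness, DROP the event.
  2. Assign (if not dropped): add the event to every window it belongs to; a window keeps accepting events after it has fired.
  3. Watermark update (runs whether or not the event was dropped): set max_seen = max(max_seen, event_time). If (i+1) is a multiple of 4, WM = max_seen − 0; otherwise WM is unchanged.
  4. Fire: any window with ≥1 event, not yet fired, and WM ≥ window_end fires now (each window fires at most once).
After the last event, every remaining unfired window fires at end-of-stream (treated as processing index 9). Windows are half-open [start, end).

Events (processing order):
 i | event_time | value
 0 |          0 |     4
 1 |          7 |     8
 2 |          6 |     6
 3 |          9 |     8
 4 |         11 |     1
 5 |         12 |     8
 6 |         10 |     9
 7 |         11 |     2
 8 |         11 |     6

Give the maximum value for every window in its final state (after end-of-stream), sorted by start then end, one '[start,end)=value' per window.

i=0 t=0 v=4: → [0,3); WM=−∞
i=1 t=7 v=8: → [7,10); WM=−∞
i=2 t=6 v=6: → [6,10); WM=−∞
i=3 t=9 v=8: → [6,12); WM=9
i=4 t=11 v=1: → [6,14); WM=9
i=5 t=12 v=8: → [6,15); WM=9
i=6 t=10 v=9: → [6,15); WM=9
i=7 t=11 v=2: → [6,15); WM=12
i=8 t=11 v=6: → [6,15); WM=12

[0,3)=4 [6,15)=9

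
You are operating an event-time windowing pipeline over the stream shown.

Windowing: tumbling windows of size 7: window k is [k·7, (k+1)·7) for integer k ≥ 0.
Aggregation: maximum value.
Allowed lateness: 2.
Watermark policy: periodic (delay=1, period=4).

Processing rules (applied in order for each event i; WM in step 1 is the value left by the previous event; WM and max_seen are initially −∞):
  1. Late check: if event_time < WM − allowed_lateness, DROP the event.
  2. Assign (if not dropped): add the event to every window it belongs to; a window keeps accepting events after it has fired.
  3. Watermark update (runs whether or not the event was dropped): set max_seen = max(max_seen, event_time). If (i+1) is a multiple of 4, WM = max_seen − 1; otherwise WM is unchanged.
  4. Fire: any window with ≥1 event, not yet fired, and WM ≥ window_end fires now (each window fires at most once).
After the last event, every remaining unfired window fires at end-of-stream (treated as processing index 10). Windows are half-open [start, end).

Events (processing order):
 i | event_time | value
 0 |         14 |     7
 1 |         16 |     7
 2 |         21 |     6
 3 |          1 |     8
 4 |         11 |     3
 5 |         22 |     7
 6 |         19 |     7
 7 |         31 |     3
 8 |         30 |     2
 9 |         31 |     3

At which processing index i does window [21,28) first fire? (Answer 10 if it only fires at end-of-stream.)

7

i=0 t=14 v=7: → [14,21); WM=−∞
i=1 t=16 v=7: → [14,21); WM=−∞
i=2 t=21 v=6: → [21,28); WM=−∞
i=3 t=1 v=8: → [0,7); WM=20; [0,7) fires=8
i=4 t=11 v=3: DROP (t<20-2); WM=20
i=5 t=22 v=7: → [21,28); WM=20
i=6 t=19 v=7: → [14,21); WM=20
i=7 t=31 v=3: → [28,35); WM=30; [14,21) fires=7 [21,28) fires=7
i=8 t=30 v=2: → [28,35); WM=30
i=9 t=31 v=3: → [28,35); WM=30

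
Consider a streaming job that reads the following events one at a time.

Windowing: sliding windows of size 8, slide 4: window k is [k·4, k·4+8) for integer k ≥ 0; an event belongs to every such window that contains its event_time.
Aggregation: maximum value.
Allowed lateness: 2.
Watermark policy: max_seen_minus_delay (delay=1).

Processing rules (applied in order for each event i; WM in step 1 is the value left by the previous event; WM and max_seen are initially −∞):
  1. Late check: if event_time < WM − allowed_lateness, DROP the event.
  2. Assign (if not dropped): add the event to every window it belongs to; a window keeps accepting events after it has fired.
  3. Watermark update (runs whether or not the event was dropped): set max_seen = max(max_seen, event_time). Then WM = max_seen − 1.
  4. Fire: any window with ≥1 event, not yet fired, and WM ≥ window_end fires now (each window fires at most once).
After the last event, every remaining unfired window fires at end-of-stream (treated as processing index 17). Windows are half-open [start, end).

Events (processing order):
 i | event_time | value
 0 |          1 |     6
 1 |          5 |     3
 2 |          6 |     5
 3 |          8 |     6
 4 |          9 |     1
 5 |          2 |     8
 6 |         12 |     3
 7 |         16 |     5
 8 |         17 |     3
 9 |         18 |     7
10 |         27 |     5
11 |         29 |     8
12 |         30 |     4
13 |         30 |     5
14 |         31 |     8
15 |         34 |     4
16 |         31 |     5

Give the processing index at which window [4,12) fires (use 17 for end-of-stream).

7

i=0 t=1 v=6: → [0,8); WM=0
i=1 t=5 v=3: → [4,12),[0,8); WM=4
i=2 t=6 v=5: → [4,12),[0,8); WM=5
i=3 t=8 v=6: → [8,16),[4,12); WM=7
i=4 t=9 v=1: → [8,16),[4,12); WM=8; [0,8) fires=6
i=5 t=2 v=8: DROP (t<8-2); WM=8
i=6 t=12 v=3: → [12,20),[8,16); WM=11
i=7 t=16 v=5: → [16,24),[12,20); WM=15; [4,12) fires=6
i=8 t=17 v=3: → [16,24),[12,20); WM=16; [8,16) fires=6
i=9 t=18 v=7: → [16,24),[12,20); WM=17
i=10 t=27 v=5: → [24,32),[20,28); WM=26; [12,20) fires=7 [16,24) fires=7
i=11 t=29 v=8: → [28,36),[24,32); WM=28; [20,28) fires=5
i=12 t=30 v=4: → [28,36),[24,32); WM=29
i=13 t=30 v=5: → [28,36),[24,32); WM=29
i=14 t=31 v=8: → [28,36),[24,32); WM=30
i=15 t=34 v=4: → [32,40),[28,36); WM=33; [24,32) fires=8
i=16 t=31 v=5: → [28,36),[24,32); WM=33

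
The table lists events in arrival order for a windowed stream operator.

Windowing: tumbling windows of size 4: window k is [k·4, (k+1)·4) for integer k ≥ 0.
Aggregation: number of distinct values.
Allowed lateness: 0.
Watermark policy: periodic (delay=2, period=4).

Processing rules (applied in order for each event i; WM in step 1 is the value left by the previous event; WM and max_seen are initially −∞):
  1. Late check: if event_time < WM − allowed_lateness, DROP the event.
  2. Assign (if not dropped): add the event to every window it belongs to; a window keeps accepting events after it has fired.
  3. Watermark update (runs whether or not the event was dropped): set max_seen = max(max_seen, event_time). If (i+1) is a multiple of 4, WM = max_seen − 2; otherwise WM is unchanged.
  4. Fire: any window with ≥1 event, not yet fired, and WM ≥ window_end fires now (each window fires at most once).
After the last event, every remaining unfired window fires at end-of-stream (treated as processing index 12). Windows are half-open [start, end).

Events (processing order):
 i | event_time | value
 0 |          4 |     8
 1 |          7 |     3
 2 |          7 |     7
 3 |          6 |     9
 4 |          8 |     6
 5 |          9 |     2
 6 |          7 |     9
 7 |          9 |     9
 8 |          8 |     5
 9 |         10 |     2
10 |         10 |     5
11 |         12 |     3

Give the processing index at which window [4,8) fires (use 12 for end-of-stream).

i=0 t=4 v=8: → [4,8); WM=−∞
i=1 t=7 v=3: → [4,8); WM=−∞
i=2 t=7 v=7: → [4,8); WM=−∞
i=3 t=6 v=9: → [4,8); WM=5
i=4 t=8 v=6: → [8,12); WM=5
i=5 t=9 v=2: → [8,12); WM=5
i=6 t=7 v=9: → [4,8); WM=5
i=7 t=9 v=9: → [8,12); WM=7
i=8 t=8 v=5: → [8,12); WM=7
i=9 t=10 v=2: → [8,12); WM=7
i=10 t=10 v=5: → [8,12); WM=7
i=11 t=12 v=3: → [12,16); WM=10; [4,8) fires=4

11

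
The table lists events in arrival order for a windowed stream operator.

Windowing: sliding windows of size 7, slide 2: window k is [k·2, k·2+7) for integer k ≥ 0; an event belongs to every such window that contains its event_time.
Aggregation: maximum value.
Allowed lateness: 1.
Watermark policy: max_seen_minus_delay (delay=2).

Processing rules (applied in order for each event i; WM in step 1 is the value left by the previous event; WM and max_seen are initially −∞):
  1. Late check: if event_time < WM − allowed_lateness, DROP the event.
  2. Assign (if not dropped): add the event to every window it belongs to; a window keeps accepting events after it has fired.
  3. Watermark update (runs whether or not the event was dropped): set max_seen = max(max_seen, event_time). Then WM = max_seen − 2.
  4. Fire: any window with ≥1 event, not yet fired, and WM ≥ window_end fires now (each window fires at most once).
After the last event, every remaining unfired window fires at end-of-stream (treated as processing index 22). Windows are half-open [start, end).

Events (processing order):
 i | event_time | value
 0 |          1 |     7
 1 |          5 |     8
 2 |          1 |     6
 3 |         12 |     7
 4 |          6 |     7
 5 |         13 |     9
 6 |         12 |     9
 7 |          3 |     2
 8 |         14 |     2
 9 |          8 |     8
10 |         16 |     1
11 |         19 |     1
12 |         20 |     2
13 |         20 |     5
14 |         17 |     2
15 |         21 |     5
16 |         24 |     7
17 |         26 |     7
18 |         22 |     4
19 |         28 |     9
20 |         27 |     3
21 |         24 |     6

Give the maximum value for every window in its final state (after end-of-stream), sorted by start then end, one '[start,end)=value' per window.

[0,7)=8 [2,9)=8 [4,11)=8 [6,13)=9 [8,15)=9 [10,17)=9 [12,19)=9 [14,21)=5 [16,23)=5 [18,25)=7 [20,27)=7 [22,29)=9 [24,31)=9 [26,33)=9 [28,35)=9

i=0 t=1 v=7: → [0,7); WM=-1
i=1 t=5 v=8: → [4,11),[2,9),[0,7); WM=3
i=2 t=1 v=6: DROP (t<3-1); WM=3
i=3 t=12 v=7: → [12,19),[10,17),[8,15),[6,13); WM=10; [0,7) fires=8 [2,9) fires=8
i=4 t=6 v=7: DROP (t<10-1); WM=10
i=5 t=13 v=9: → [12,19),[10,17),[8,15); WM=11; [4,11) fires=8
i=6 t=12 v=9: → [12,19),[10,17),[8,15),[6,13); WM=11
i=7 t=3 v=2: DROP (t<11-1); WM=11
i=8 t=14 v=2: → [14,21),[12,19),[10,17),[8,15); WM=12
i=9 t=8 v=8: DROP (t<12-1); WM=12
i=10 t=16 v=1: → [16,23),[14,21),[12,19),[10,17); WM=14; [6,13) fires=9
i=11 t=19 v=1: → [18,25),[16,23),[14,21); WM=17; [8,15) fires=9 [10,17) fires=9
i=12 t=20 v=2: → [20,27),[18,25),[16,23),[14,21); WM=18
i=13 t=20 v=5: → [20,27),[18,25),[16,23),[14,21); WM=18
i=14 t=17 v=2: → [16,23),[14,21),[12,19); WM=18
i=15 t=21 v=5: → [20,27),[18,25),[16,23); WM=19; [12,19) fires=9
i=16 t=24 v=7: → [24,31),[22,29),[20,27),[18,25); WM=22; [14,21) fires=5
i=17 t=26 v=7: → [26,33),[24,31),[22,29),[20,27); WM=24; [16,23) fires=5
i=18 t=22 v=4: DROP (t<24-1); WM=24
i=19 t=28 v=9: → [28,35),[26,33),[24,31),[22,29); WM=26; [18,25) fires=7
i=20 t=27 v=3: → [26,33),[24,31),[22,29); WM=26
i=21 t=24 v=6: DROP (t<26-1); WM=26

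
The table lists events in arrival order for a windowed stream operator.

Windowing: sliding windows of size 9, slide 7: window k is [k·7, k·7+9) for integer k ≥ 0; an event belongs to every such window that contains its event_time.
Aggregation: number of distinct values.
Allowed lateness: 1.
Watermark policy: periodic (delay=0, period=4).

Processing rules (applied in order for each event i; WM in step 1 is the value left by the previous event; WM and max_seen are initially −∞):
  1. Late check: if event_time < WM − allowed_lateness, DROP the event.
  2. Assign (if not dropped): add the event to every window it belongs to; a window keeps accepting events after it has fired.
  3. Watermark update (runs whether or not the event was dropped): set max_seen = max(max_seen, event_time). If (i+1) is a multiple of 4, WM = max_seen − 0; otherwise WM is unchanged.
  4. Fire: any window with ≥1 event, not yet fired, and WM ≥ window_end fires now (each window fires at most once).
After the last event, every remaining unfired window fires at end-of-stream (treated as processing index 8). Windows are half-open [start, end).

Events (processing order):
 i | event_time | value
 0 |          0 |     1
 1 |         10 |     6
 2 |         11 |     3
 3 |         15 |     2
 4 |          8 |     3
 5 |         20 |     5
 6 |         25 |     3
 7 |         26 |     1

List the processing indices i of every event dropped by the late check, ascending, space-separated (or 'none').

i=0 t=0 v=1: → [0,9); WM=−∞
i=1 t=10 v=6: → [7,16); WM=−∞
i=2 t=11 v=3: → [7,16); WM=−∞
i=3 t=15 v=2: → [14,23),[7,16); WM=15; [0,9) fires=1
i=4 t=8 v=3: DROP (t<15-1); WM=15
i=5 t=20 v=5: → [14,23); WM=15
i=6 t=25 v=3: → [21,30); WM=15
i=7 t=26 v=1: → [21,30); WM=26; [7,16) fires=3 [14,23) fires=2

4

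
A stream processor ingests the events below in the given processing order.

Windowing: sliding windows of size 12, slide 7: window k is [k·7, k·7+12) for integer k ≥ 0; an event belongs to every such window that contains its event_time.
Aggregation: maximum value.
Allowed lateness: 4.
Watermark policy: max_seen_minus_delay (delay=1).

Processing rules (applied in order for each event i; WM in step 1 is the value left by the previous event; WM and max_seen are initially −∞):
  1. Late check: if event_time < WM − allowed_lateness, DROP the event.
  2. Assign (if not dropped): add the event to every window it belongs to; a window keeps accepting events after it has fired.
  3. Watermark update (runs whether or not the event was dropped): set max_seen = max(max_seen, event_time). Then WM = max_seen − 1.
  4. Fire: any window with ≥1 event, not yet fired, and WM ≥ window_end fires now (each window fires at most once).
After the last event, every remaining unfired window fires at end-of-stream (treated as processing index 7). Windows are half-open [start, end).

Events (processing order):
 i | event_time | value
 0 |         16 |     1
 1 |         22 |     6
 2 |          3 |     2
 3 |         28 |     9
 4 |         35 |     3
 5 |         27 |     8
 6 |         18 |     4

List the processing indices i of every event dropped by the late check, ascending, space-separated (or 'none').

i=0 t=16 v=1: → [14,26),[7,19); WM=15
i=1 t=22 v=6: → [21,33),[14,26); WM=21; [7,19) fires=1
i=2 t=3 v=2: DROP (t<21-4); WM=21
i=3 t=28 v=9: → [28,40),[21,33); WM=27; [14,26) fires=6
i=4 t=35 v=3: → [35,47),[28,40); WM=34; [21,33) fires=9
i=5 t=27 v=8: DROP (t<34-4); WM=34
i=6 t=18 v=4: DROP (t<34-4); WM=34

2 5 6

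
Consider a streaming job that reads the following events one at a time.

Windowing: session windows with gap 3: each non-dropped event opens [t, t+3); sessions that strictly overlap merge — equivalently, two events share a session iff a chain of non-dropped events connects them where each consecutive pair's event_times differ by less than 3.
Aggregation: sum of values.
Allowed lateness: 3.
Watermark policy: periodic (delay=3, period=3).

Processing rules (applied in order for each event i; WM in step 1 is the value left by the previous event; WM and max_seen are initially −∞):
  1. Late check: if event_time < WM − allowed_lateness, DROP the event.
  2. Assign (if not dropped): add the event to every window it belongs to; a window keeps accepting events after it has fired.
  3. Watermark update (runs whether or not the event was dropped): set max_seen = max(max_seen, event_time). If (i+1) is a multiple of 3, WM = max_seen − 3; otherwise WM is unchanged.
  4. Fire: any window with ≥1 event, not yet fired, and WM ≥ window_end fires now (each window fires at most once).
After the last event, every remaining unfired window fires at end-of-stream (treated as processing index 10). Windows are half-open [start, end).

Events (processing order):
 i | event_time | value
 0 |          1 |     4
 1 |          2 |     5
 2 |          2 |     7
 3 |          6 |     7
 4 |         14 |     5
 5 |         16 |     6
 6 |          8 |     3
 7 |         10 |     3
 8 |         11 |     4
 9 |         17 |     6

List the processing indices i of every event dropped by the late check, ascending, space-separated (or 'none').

i=0 t=1 v=4: → [1,4); WM=−∞
i=1 t=2 v=5: → [1,5); WM=−∞
i=2 t=2 v=7: → [1,5); WM=-1
i=3 t=6 v=7: → [6,9); WM=-1
i=4 t=14 v=5: → [14,17); WM=-1
i=5 t=16 v=6: → [14,19); WM=13
i=6 t=8 v=3: DROP (t<13-3); WM=13
i=7 t=10 v=3: → [10,13); WM=13
i=8 t=11 v=4: → [10,14); WM=13
i=9 t=17 v=6: → [14,20); WM=13

6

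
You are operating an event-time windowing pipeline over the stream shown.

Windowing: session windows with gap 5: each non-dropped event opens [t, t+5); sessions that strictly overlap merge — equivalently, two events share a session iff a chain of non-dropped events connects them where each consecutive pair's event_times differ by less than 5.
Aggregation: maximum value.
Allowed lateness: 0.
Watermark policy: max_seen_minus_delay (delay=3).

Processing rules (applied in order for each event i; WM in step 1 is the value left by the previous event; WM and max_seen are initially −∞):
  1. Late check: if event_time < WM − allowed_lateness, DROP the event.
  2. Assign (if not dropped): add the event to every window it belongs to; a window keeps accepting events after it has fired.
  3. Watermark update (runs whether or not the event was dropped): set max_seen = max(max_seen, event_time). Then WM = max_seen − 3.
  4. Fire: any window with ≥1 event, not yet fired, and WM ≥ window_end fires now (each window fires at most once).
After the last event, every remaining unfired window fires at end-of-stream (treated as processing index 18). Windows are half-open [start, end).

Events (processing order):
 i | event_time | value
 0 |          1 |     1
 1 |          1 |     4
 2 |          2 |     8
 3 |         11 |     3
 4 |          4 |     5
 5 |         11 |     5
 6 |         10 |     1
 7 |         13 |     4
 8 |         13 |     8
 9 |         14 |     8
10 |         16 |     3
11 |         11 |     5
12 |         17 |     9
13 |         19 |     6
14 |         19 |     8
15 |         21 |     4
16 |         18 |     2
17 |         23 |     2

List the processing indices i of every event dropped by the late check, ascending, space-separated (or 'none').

i=0 t=1 v=1: → [1,6); WM=-2
i=1 t=1 v=4: → [1,6); WM=-2
i=2 t=2 v=8: → [1,7); WM=-1
i=3 t=11 v=3: → [11,16); WM=8
i=4 t=4 v=5: DROP (t<8-0); WM=8
i=5 t=11 v=5: → [11,16); WM=8
i=6 t=10 v=1: → [10,16); WM=8
i=7 t=13 v=4: → [10,18); WM=10
i=8 t=13 v=8: → [10,18); WM=10
i=9 t=14 v=8: → [10,19); WM=11
i=10 t=16 v=3: → [10,21); WM=13
i=11 t=11 v=5: DROP (t<13-0); WM=13
i=12 t=17 v=9: → [10,22); WM=14
i=13 t=19 v=6: → [10,24); WM=16
i=14 t=19 v=8: → [10,24); WM=16
i=15 t=21 v=4: → [10,26); WM=18
i=16 t=18 v=2: → [10,26); WM=18
i=17 t=23 v=2: → [10,28); WM=20

4 11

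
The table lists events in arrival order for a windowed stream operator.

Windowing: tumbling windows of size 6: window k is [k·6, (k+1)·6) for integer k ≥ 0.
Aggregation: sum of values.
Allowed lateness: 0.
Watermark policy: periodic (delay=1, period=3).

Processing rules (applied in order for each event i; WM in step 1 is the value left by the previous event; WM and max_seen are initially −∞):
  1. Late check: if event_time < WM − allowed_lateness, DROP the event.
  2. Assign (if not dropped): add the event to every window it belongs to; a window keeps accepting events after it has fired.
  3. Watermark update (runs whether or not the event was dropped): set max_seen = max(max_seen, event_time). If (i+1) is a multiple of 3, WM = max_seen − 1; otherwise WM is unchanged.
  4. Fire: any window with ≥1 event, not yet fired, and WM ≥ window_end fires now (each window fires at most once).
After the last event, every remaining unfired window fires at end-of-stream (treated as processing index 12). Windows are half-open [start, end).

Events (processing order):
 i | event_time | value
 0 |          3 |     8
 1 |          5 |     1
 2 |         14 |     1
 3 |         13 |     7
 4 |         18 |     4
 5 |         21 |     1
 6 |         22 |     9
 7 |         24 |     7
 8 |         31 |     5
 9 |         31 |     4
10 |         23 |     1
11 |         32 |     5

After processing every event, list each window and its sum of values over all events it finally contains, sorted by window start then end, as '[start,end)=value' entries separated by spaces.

[0,6)=9 [12,18)=8 [18,24)=14 [24,30)=7 [30,36)=14

i=0 t=3 v=8: → [0,6); WM=−∞
i=1 t=5 v=1: → [0,6); WM=−∞
i=2 t=14 v=1: → [12,18); WM=13; [0,6) fires=9
i=3 t=13 v=7: → [12,18); WM=13
i=4 t=18 v=4: → [18,24); WM=13
i=5 t=21 v=1: → [18,24); WM=20; [12,18) fires=8
i=6 t=22 v=9: → [18,24); WM=20
i=7 t=24 v=7: → [24,30); WM=20
i=8 t=31 v=5: → [30,36); WM=30; [18,24) fires=14 [24,30) fires=7
i=9 t=31 v=4: → [30,36); WM=30
i=10 t=23 v=1: DROP (t<30-0); WM=30
i=11 t=32 v=5: → [30,36); WM=31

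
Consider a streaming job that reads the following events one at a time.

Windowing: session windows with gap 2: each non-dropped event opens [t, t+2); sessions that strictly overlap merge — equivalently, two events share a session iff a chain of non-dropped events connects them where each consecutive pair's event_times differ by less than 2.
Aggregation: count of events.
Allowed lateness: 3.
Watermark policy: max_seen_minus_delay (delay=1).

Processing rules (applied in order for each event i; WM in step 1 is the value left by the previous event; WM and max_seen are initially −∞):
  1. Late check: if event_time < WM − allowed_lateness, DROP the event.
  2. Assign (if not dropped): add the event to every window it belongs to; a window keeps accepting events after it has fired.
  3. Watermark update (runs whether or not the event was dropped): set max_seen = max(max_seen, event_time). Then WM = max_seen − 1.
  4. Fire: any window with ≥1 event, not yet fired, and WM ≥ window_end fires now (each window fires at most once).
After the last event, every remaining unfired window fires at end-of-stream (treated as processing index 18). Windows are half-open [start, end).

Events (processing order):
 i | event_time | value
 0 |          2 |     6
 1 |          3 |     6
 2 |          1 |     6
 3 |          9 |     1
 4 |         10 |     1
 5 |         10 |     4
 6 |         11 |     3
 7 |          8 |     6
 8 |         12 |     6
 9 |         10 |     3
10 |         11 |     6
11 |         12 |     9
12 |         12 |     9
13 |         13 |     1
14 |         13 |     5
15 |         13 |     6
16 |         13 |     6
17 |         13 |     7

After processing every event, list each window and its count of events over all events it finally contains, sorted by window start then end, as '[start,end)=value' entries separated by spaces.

i=0 t=2 v=6: → [2,4); WM=1
i=1 t=3 v=6: → [2,5); WM=2
i=2 t=1 v=6: → [1,5); WM=2
i=3 t=9 v=1: → [9,11); WM=8
i=4 t=10 v=1: → [9,12); WM=9
i=5 t=10 v=4: → [9,12); WM=9
i=6 t=11 v=3: → [9,13); WM=10
i=7 t=8 v=6: → [8,13); WM=10
i=8 t=12 v=6: → [8,14); WM=11
i=9 t=10 v=3: → [8,14); WM=11
i=10 t=11 v=6: → [8,14); WM=11
i=11 t=12 v=9: → [8,14); WM=11
i=12 t=12 v=9: → [8,14); WM=11
i=13 t=13 v=1: → [8,15); WM=12
i=14 t=13 v=5: → [8,15); WM=12
i=15 t=13 v=6: → [8,15); WM=12
i=16 t=13 v=6: → [8,15); WM=12
i=17 t=13 v=7: → [8,15); WM=12

[1,5)=3 [8,15)=15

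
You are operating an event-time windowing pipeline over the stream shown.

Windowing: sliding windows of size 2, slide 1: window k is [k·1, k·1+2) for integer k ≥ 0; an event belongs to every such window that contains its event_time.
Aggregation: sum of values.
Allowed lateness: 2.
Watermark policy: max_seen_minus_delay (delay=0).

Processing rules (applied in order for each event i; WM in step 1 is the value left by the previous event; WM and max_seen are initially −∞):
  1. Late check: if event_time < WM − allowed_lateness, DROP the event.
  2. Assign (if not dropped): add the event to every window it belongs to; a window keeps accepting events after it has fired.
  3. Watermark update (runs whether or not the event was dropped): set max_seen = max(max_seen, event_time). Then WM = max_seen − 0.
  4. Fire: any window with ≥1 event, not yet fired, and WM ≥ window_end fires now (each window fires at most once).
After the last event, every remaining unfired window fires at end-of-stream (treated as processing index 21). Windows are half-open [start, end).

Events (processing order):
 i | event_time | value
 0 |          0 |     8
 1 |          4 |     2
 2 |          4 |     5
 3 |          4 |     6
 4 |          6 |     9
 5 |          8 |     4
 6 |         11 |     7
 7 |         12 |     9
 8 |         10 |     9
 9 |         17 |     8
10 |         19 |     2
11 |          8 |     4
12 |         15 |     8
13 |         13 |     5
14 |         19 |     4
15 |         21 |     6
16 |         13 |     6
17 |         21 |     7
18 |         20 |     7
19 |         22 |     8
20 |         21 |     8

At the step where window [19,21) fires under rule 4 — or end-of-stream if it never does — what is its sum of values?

i=0 t=0 v=8: → [0,2); WM=0
i=1 t=4 v=2: → [4,6),[3,5); WM=4; [0,2) fires=8
i=2 t=4 v=5: → [4,6),[3,5); WM=4
i=3 t=4 v=6: → [4,6),[3,5); WM=4
i=4 t=6 v=9: → [6,8),[5,7); WM=6; [3,5) fires=13 [4,6) fires=13
i=5 t=8 v=4: → [8,10),[7,9); WM=8; [5,7) fires=9 [6,8) fires=9
i=6 t=11 v=7: → [11,13),[10,12); WM=11; [7,9) fires=4 [8,10) fires=4
i=7 t=12 v=9: → [12,14),[11,13); WM=12; [10,12) fires=7
i=8 t=10 v=9: → [10,12),[9,11); WM=12; [9,11) fires=9
i=9 t=17 v=8: → [17,19),[16,18); WM=17; [11,13) fires=16 [12,14) fires=9
i=10 t=19 v=2: → [19,21),[18,20); WM=19; [16,18) fires=8 [17,19) fires=8
i=11 t=8 v=4: DROP (t<19-2); WM=19
i=12 t=15 v=8: DROP (t<19-2); WM=19
i=13 t=13 v=5: DROP (t<19-2); WM=19
i=14 t=19 v=4: → [19,21),[18,20); WM=19
i=15 t=21 v=6: → [21,23),[20,22); WM=21; [18,20) fires=6 [19,21) fires=6
i=16 t=13 v=6: DROP (t<21-2); WM=21
i=17 t=21 v=7: → [21,23),[20,22); WM=21
i=18 t=20 v=7: → [20,22),[19,21); WM=21
i=19 t=22 v=8: → [22,24),[21,23); WM=22; [20,22) fires=20
i=20 t=21 v=8: → [21,23),[20,22); WM=22

6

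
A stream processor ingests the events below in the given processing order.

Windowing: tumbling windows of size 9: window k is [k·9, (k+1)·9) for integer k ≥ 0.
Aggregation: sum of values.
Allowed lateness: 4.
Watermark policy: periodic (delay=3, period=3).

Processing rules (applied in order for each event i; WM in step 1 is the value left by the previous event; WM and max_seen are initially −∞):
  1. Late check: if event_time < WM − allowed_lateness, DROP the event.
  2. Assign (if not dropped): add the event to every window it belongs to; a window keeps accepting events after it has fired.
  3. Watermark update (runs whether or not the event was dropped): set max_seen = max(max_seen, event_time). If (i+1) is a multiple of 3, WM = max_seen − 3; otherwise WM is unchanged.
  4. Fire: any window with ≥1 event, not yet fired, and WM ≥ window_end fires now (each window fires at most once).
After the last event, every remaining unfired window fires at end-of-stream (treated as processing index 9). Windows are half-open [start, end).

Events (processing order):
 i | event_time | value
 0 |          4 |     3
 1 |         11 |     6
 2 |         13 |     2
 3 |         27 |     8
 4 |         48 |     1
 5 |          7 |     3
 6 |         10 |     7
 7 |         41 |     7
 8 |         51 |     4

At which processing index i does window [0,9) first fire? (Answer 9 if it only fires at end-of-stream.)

i=0 t=4 v=3: → [0,9); WM=−∞
i=1 t=11 v=6: → [9,18); WM=−∞
i=2 t=13 v=2: → [9,18); WM=10; [0,9) fires=3
i=3 t=27 v=8: → [27,36); WM=10
i=4 t=48 v=1: → [45,54); WM=10
i=5 t=7 v=3: → [0,9); WM=45; [9,18) fires=8 [27,36) fires=8
i=6 t=10 v=7: DROP (t<45-4); WM=45
i=7 t=41 v=7: → [36,45); WM=45; [36,45) fires=7
i=8 t=51 v=4: → [45,54); WM=48

2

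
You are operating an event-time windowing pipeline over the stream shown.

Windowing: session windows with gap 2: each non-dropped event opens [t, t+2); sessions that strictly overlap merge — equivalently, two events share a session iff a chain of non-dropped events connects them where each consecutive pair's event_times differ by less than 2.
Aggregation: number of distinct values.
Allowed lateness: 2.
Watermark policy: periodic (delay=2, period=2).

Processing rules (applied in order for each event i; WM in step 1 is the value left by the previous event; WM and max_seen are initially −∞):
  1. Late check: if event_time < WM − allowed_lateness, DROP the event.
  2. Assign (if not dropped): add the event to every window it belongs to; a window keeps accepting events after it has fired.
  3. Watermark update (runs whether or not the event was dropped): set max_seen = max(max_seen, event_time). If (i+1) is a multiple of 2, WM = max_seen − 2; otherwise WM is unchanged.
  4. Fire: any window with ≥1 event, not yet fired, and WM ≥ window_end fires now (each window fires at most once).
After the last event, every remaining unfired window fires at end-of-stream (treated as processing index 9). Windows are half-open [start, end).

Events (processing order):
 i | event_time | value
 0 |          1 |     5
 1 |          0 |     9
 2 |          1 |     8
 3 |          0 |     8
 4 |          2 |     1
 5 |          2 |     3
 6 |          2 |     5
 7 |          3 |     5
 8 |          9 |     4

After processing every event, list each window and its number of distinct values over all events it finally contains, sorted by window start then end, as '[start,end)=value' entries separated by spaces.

i=0 t=1 v=5: → [1,3); WM=−∞
i=1 t=0 v=9: → [0,3); WM=-1
i=2 t=1 v=8: → [0,3); WM=-1
i=3 t=0 v=8: → [0,3); WM=-1
i=4 t=2 v=1: → [0,4); WM=-1
i=5 t=2 v=3: → [0,4); WM=0
i=6 t=2 v=5: → [0,4); WM=0
i=7 t=3 v=5: → [0,5); WM=1
i=8 t=9 v=4: → [9,11); WM=1

[0,5)=5 [9,11)=1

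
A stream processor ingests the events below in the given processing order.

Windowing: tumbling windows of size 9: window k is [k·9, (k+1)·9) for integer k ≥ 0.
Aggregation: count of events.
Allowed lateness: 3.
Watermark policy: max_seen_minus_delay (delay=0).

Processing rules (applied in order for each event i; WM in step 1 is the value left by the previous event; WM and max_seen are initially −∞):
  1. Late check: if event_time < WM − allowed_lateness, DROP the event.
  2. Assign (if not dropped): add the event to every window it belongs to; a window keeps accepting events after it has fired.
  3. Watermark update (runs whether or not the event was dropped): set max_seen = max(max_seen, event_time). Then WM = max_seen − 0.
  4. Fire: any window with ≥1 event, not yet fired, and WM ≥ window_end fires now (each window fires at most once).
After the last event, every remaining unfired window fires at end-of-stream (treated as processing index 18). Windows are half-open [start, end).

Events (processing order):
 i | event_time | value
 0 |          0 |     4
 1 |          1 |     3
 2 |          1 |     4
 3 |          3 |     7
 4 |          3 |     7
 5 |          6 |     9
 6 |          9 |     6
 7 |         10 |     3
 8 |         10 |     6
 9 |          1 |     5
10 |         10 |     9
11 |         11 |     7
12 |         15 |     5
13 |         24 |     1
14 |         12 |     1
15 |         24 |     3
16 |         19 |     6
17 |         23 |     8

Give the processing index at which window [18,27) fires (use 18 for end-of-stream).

18

i=0 t=0 v=4: → [0,9); WM=0
i=1 t=1 v=3: → [0,9); WM=1
i=2 t=1 v=4: → [0,9); WM=1
i=3 t=3 v=7: → [0,9); WM=3
i=4 t=3 v=7: → [0,9); WM=3
i=5 t=6 v=9: → [0,9); WM=6
i=6 t=9 v=6: → [9,18); WM=9; [0,9) fires=6
i=7 t=10 v=3: → [9,18); WM=10
i=8 t=10 v=6: → [9,18); WM=10
i=9 t=1 v=5: DROP (t<10-3); WM=10
i=10 t=10 v=9: → [9,18); WM=10
i=11 t=11 v=7: → [9,18); WM=11
i=12 t=15 v=5: → [9,18); WM=15
i=13 t=24 v=1: → [18,27); WM=24; [9,18) fires=6
i=14 t=12 v=1: DROP (t<24-3); WM=24
i=15 t=24 v=3: → [18,27); WM=24
i=16 t=19 v=6: DROP (t<24-3); WM=24
i=17 t=23 v=8: → [18,27); WM=24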